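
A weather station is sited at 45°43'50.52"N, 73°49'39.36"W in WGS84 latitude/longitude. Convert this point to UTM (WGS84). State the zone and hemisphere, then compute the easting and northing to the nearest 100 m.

Zone 18N: E 591200 m, N 5064800 m

Longitude -73.8276° lies in the 6° band [-78°, -72°), giving zone 18; latitude is north of the equator, so 18N.
Zone 18 central meridian λ₀ = 6×18 − 183 = -75°; Δλ = +1.1724°.
Transverse Mercator on WGS84 with k₀ = 0.9996 gives E = 591220.898 m, N = 5064795.469 m.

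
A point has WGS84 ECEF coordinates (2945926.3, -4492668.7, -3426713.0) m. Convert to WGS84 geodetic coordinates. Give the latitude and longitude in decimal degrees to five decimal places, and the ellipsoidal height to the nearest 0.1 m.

λ = atan2(Y, X) = -56.74640007°; p = √(X²+Y²) = 5372388.1 m.
Bowring's method on WGS84 (a = 6378137 m, b = 6356752.314 m) gives φ = -32.70599975°, h = 267.978 m.

lat -32.70600°, lon -56.74640°, h 268.0 m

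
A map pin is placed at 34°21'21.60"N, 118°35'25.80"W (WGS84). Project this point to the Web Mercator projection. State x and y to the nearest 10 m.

Web Mercator is spherical with R = a = 6378137 m.
x = R·λ = 6378137 × -2.069794687 = -13201434.073 m.
y = R·ln tan(π/4 + φ/2) = 6378137 × 0.639168598 = 4076704.887 m.

x -13201430 m, y 4076700 m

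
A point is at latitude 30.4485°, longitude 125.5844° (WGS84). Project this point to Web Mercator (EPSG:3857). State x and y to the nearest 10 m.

x 13979990 m, y 3561330 m

Web Mercator is spherical with R = a = 6378137 m.
x = R·λ = 6378137 × 2.191861269 = 13979991.460 m.
y = R·ln tan(π/4 + φ/2) = 6378137 × 0.558365491 = 3561331.595 m.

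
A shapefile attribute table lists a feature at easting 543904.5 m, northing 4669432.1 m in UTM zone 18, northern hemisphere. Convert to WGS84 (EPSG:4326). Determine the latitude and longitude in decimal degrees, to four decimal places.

Zone 18N: λ₀ = -75°, k₀ = 0.9996, false easting 500000 m.
Meridian distance M = (N − FN)/k₀ = 4671300.6 m.
Inverse transverse Mercator on WGS84 gives φ = 42.17579955°, λ = -74.46840029°.

lat 42.1758°, lon -74.4684°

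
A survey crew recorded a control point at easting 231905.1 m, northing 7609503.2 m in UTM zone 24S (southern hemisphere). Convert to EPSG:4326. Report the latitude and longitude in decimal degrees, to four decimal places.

lat -21.5974°, lon -41.5894°

Zone 24S: λ₀ = -39°, k₀ = 0.9996, false easting 500000 m, false northing 10000000 m.
Meridian distance M = (N − FN)/k₀ = -2391453.4 m.
Inverse transverse Mercator on WGS84 gives φ = -21.59740007°, λ = -41.58940010°.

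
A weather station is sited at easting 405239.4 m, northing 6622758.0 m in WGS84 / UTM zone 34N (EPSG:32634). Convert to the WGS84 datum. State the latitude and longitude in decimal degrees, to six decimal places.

lat 59.731900°, lon 19.314599°

Zone 34N: λ₀ = 21°, k₀ = 0.9996, false easting 500000 m.
Meridian distance M = (N − FN)/k₀ = 6625408.2 m.
Inverse transverse Mercator on WGS84 gives φ = 59.73190020°, λ = 19.31459927°.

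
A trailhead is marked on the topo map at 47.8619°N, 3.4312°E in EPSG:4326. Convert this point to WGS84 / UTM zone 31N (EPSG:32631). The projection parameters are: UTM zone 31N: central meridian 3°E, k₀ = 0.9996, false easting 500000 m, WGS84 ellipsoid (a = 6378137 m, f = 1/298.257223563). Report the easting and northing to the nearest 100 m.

E 532300 m, N 5301000 m

Zone 31 central meridian λ₀ = 6×31 − 183 = 3°; Δλ = +0.4312°.
Transverse Mercator on WGS84 with k₀ = 0.9996 gives E = 532251.302 m, N = 5301041.161 m.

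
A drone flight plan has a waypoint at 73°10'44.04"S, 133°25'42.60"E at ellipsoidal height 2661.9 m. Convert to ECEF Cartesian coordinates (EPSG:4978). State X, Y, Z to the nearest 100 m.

X -1273300 m, Y 1345100 m, Z -6085600 m

WGS84: a = 6378137 m, e² = 0.006694380; N(φ) = a/√(1−e²sin²φ) = 6397788.464 m.
X = (N+h)·cosφ·cosλ = -1273285.864 m; Y = (N+h)·cosφ·sinλ = 1345121.152 m; Z = (N(1−e²)+h)·sinφ = -6085597.554 m.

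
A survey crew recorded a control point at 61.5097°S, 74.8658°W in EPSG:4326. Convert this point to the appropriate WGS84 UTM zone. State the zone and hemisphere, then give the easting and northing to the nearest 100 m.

Longitude -74.8658° lies in the 6° band [-78°, -72°), giving zone 18; latitude is south of the equator, so 18S.
Zone 18 central meridian λ₀ = 6×18 − 183 = -75°; Δλ = +0.1342°.
Transverse Mercator on WGS84 with k₀ = 0.9996 gives E = 507141.723 m, N = 3180430.446 m.

Zone 18S: E 507100 m, N 3180400 m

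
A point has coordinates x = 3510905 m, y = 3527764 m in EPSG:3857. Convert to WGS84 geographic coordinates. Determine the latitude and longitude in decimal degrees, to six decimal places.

R = 6378137 m. λ = x/R = 31.53899623°.
φ = 2·arctan(exp(y/R)) − 90° = 2·arctan(1.73864) − 90° = 30.18819837°.

lat 30.188198°, lon 31.538996°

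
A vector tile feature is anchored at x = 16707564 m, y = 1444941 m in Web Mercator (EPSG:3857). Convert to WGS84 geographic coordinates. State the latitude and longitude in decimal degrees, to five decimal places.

R = 6378137 m. λ = x/R = 150.08660102°.
φ = 2·arctan(exp(y/R)) − 90° = 2·arctan(1.25426) − 90° = 12.87049959°.

lat 12.87050°, lon 150.08660°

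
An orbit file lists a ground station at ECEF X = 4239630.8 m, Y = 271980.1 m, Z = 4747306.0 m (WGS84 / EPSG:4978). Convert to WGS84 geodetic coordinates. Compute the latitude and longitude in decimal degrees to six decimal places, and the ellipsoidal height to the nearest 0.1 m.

lat 48.365800°, lon 3.670600°, h 4428.2 m

λ = atan2(Y, X) = 3.67059957°; p = √(X²+Y²) = 4248345.9 m.
Bowring's method on WGS84 (a = 6378137 m, b = 6356752.314 m) gives φ = 48.36580028°, h = 4428.176 m.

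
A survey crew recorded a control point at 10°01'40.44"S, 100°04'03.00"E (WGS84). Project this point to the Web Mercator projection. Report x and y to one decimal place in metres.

x 11139463.1 m, y -1122043.8 m

Web Mercator is spherical with R = a = 6378137 m.
x = R·λ = 6378137 × 1.746507349 = 11139463.145 m.
y = R·ln tan(π/4 + φ/2) = 6378137 × -0.175920310 = -1122043.836 m.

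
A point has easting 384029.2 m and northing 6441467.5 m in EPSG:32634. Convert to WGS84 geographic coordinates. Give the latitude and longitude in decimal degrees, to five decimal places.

lat 58.09940°, lon 19.03240°

Zone 34N: λ₀ = 21°, k₀ = 0.9996, false easting 500000 m.
Meridian distance M = (N − FN)/k₀ = 6444045.1 m.
Inverse transverse Mercator on WGS84 gives φ = 58.09939958°, λ = 19.03239930°.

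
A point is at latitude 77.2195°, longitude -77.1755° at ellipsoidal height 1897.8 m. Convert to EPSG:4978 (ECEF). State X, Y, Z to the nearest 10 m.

X 314280 m, Y -1380560 m, Z 6200090 m

WGS84: a = 6378137 m, e² = 0.006694380; N(φ) = a/√(1−e²sin²φ) = 6398538.564 m.
X = (N+h)·cosφ·cosλ = 314277.071 m; Y = (N+h)·cosφ·sinλ = -1380562.930 m; Z = (N(1−e²)+h)·sinφ = 6200090.612 m.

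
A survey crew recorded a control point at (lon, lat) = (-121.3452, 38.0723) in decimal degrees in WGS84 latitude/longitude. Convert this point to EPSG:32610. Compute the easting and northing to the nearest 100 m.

Zone 10 central meridian λ₀ = 6×10 − 183 = -123°; Δλ = +1.6548°.
Transverse Mercator on WGS84 with k₀ = 0.9996 gives E = 645149.146 m, N = 4215129.665 m.

E 645100 m, N 4215100 m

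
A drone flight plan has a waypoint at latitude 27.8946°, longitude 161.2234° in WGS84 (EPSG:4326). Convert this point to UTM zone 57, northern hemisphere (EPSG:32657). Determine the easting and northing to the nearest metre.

Zone 57 central meridian λ₀ = 6×57 − 183 = 159°; Δλ = +2.2234°.
Transverse Mercator on WGS84 with k₀ = 0.9996 gives E = 718853.742 m, N = 3087514.063 m.

E 718854 m, N 3087514 m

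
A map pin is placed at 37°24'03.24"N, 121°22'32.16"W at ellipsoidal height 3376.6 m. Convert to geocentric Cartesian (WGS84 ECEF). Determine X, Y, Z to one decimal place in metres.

X -2642682.5 m, Y -4333557.8 m, Z 3854883.3 m

WGS84: a = 6378137 m, e² = 0.006694380; N(φ) = a/√(1−e²sin²φ) = 6386027.643 m.
X = (N+h)·cosφ·cosλ = -2642682.511 m; Y = (N+h)·cosφ·sinλ = -4333557.765 m; Z = (N(1−e²)+h)·sinφ = 3854883.347 m.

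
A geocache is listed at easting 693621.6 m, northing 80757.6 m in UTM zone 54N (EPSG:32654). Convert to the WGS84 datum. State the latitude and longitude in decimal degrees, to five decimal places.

Zone 54N: λ₀ = 141°, k₀ = 0.9996, false easting 500000 m.
Meridian distance M = (N − FN)/k₀ = 80789.9 m.
Inverse transverse Mercator on WGS84 gives φ = 0.73029985°, λ = 142.73989966°.

lat 0.73030°, lon 142.73990°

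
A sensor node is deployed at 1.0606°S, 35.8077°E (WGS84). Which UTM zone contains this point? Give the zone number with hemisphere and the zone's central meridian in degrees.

UTM zone = ⌊(λ + 180)/6⌋ + 1; 35.8077° ∈ [30°, 36°) → zone 36.
Hemisphere: S (φ < 0).
Central meridian λ₀ = 6×36 − 183 = 33°.

Zone 36S, central meridian 33°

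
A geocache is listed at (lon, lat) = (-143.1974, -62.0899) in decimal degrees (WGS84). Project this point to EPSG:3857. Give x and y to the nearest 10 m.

Web Mercator is spherical with R = a = 6378137 m.
x = R·λ = 6378137 × -2.499266110 = -15940661.651 m.
y = R·ln tan(π/4 + φ/2) = 6378137 × -1.392333075 = -8880491.104 m.

x -15940660 m, y -8880490 m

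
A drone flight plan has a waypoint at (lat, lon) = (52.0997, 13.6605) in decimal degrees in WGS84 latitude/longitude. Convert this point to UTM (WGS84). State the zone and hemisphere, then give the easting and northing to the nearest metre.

Longitude 13.6605° lies in the 6° band [12°, 18°), giving zone 33; latitude is north of the equator, so 33N.
Zone 33 central meridian λ₀ = 6×33 − 183 = 15°; Δλ = -1.3395°.
Transverse Mercator on WGS84 with k₀ = 0.9996 gives E = 408249.066 m, N = 5772973.588 m.

Zone 33N: E 408249 m, N 5772974 m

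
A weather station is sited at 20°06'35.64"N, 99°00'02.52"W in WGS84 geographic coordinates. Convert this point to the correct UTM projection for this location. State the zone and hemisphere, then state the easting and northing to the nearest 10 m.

Zone 14N: E 499930 m, N 2223640 m

Longitude -99.0007° lies in the 6° band [-102°, -96°), giving zone 14; latitude is north of the equator, so 14N.
Zone 14 central meridian λ₀ = 6×14 − 183 = -99°; Δλ = -0.0007°.
Transverse Mercator on WGS84 with k₀ = 0.9996 gives E = 499926.827 m, N = 2223642.918 m.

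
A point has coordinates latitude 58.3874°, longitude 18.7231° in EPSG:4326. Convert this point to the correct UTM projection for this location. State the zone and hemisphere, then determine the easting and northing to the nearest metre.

Zone 34N: E 366887 m, N 6474095 m

Longitude 18.7231° lies in the 6° band [18°, 24°), giving zone 34; latitude is north of the equator, so 34N.
Zone 34 central meridian λ₀ = 6×34 − 183 = 21°; Δλ = -2.2769°.
Transverse Mercator on WGS84 with k₀ = 0.9996 gives E = 366886.657 m, N = 6474094.828 m.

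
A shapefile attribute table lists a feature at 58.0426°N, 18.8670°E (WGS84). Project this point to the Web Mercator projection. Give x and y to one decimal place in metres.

Web Mercator is spherical with R = a = 6378137 m.
x = R·λ = 6378137 × 0.329291270 = 2100264.833 m.
y = R·ln tan(π/4 + φ/2) = 6378137 × 1.250564513 = 7976271.794 m.

x 2100264.8 m, y 7976271.8 m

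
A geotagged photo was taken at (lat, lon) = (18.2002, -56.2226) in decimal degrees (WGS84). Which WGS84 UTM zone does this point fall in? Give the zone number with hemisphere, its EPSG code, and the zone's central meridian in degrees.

Zone 21N (EPSG:32621), central meridian -57°

UTM zone = ⌊(λ + 180)/6⌋ + 1; -56.2226° ∈ [-60°, -54°) → zone 21.
Hemisphere: N (φ ≥ 0).
Central meridian λ₀ = 6×21 − 183 = -57°.
EPSG code: 32621.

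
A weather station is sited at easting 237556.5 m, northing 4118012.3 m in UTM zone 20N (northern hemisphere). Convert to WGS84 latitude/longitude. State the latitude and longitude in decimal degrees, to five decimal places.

lat 37.17170°, lon -65.95590°

Zone 20N: λ₀ = -63°, k₀ = 0.9996, false easting 500000 m.
Meridian distance M = (N − FN)/k₀ = 4119660.2 m.
Inverse transverse Mercator on WGS84 gives φ = 37.17170011°, λ = -65.95590003°.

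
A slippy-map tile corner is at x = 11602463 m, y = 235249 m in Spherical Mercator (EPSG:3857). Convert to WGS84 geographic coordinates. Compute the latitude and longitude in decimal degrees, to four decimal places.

R = 6378137 m. λ = x/R = 104.22669846°.
φ = 2·arctan(exp(y/R)) − 90° = 2·arctan(1.03757) − 90° = 2.11279873°.

lat 2.1128°, lon 104.2267°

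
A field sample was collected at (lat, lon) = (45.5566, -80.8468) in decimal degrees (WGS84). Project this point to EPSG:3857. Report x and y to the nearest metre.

x -8999825 m, y 5709577 m

Web Mercator is spherical with R = a = 6378137 m.
x = R·λ = 6378137 × -1.411042850 = -8999824.608 m.
y = R·ln tan(π/4 + φ/2) = 6378137 × 0.895179353 = 5709576.554 m.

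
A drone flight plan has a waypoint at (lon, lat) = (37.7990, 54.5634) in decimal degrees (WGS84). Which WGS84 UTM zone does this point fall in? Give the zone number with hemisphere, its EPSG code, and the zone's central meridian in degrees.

UTM zone = ⌊(λ + 180)/6⌋ + 1; 37.7990° ∈ [36°, 42°) → zone 37.
Hemisphere: N (φ ≥ 0).
Central meridian λ₀ = 6×37 − 183 = 39°.
EPSG code: 32637.

Zone 37N (EPSG:32637), central meridian 39°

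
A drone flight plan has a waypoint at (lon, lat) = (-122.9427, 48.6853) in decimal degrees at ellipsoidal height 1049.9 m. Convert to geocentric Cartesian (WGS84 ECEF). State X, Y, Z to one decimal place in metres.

WGS84: a = 6378137 m, e² = 0.006694380; N(φ) = a/√(1−e²sin²φ) = 6390215.025 m.
X = (N+h)·cosφ·cosλ = -2294551.867 m; Y = (N+h)·cosφ·sinλ = -3541047.889 m; Z = (N(1−e²)+h)·sinφ = 4768314.972 m.

X -2294551.9 m, Y -3541047.9 m, Z 4768315.0 m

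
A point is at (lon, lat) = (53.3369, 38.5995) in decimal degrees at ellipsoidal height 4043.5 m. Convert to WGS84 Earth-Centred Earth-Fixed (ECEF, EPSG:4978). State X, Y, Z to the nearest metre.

WGS84: a = 6378137 m, e² = 0.006694380; N(φ) = a/√(1−e²sin²φ) = 6386462.608 m.
X = (N+h)·cosφ·cosλ = 2982167.326 m; Y = (N+h)·cosφ·sinλ = 4006266.523 m; Z = (N(1−e²)+h)·sinφ = 3960190.103 m.

X 2982167 m, Y 4006267 m, Z 3960190 m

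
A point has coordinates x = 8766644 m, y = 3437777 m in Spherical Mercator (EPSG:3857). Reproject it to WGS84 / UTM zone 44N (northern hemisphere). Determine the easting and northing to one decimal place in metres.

E 282060.1 m, N 3264047.7 m

Web Mercator inverse (R = 6378137 m) → φ = 29.48699646°, λ = 78.75210296°.
UTM 44N forward: E = 282060.103 m, N = 3264047.684 m.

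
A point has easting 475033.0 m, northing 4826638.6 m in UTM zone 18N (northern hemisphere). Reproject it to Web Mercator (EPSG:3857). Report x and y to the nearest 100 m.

Unproject from UTM 18N (λ₀ = -75°) → φ = 43.59230010°, λ = -75.30929959°.
Web Mercator (R = 6378137 m): x = -8383392.882 m, y = 5402564.941 m.

x -8383400 m, y 5402600 m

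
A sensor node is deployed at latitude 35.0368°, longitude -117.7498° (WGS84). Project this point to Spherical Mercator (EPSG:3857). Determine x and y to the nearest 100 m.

x -13107800 m, y 4168900 m

Web Mercator is spherical with R = a = 6378137 m.
x = R·λ = 6378137 × -2.055121704 = -13107847.777 m.
y = R·ln tan(π/4 + φ/2) = 6378137 × 0.653620837 = 4168883.242 m.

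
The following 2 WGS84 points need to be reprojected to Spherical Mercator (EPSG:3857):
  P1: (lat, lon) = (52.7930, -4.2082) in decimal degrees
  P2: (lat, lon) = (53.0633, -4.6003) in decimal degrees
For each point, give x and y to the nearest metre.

Web Mercator: x = R·λ, y = R·ln tan(π/4+φ/2), R = 6378137 m.
P1 (52.7930°, -4.2082°) → (-468454.681, 6944799.935) m.
P2 (53.0633°, -4.6003°) → (-512103.053, 6994715.301) m.

P1: x -468455 m, y 6944800 m; P2: x -512103 m, y 6994715 m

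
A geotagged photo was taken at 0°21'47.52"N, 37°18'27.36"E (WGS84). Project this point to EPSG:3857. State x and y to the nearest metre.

x 4153063 m, y 40432 m

Web Mercator is spherical with R = a = 6378137 m.
x = R·λ = 6378137 × 0.651140456 = 4153063.035 m.
y = R·ln tan(π/4 + φ/2) = 6378137 × 0.006339078 = 40431.510 m.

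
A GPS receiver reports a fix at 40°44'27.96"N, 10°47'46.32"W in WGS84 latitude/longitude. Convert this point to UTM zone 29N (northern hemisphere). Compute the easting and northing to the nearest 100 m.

E 348300 m, N 4511600 m

Zone 29 central meridian λ₀ = 6×29 − 183 = -9°; Δλ = -1.7962°.
Transverse Mercator on WGS84 with k₀ = 0.9996 gives E = 348343.542 m, N = 4511569.079 m.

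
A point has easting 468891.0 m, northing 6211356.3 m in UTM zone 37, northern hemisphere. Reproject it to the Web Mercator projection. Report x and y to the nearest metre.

Unproject from UTM 37N (λ₀ = 39°) → φ = 56.04640035°, λ = 38.50060018°.
Web Mercator (R = 6378137 m): x = 4285867.208 m, y = 7567658.204 m.

x 4285867 m, y 7567658 m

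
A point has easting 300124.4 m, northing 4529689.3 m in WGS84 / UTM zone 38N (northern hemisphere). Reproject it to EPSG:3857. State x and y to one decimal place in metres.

x 4745249.4 m, y 4996704.6 m

Unproject from UTM 38N (λ₀ = 45°) → φ = 40.89390040°, λ = 42.62730026°.
Web Mercator (R = 6378137 m): x = 4745249.359 m, y = 4996704.571 m.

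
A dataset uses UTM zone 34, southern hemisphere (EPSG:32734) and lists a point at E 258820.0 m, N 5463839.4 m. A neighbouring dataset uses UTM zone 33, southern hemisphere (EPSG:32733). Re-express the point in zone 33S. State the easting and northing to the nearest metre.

UTM 34S → geographic: φ = -40.94099979°, λ = 18.13499999°.
UTM 33S (λ₀ = 15°) forward: E = 763912.100 m, N = 5463058.731 m.

E 763912 m, N 5463059 m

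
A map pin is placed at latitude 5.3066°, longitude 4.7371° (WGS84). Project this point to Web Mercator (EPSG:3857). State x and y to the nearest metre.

Web Mercator is spherical with R = a = 6378137 m.
x = R·λ = 6378137 × 0.082677992 = 527331.560 m.
y = R·ln tan(π/4 + φ/2) = 6378137 × 0.092750340 = 591574.372 m.

x 527332 m, y 591574 m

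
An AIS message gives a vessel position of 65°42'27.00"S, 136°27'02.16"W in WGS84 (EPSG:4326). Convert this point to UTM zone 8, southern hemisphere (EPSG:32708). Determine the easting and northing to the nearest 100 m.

E 433400 m, N 2711900 m

Zone 8 central meridian λ₀ = 6×8 − 183 = -135°; Δλ = -1.4506°.
Transverse Mercator on WGS84 with k₀ = 0.9996 gives E = 433413.756 m, N = 2711923.881 m.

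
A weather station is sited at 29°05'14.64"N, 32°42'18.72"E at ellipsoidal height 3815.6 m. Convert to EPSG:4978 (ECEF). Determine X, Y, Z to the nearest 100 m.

WGS84: a = 6378137 m, e² = 0.006694380; N(φ) = a/√(1−e²sin²φ) = 6383188.477 m.
X = (N+h)·cosφ·cosλ = 4696593.258 m; Y = (N+h)·cosφ·sinλ = 3015761.247 m; Z = (N(1−e²)+h)·sinφ = 3084225.080 m.

X 4696600 m, Y 3015800 m, Z 3084200 m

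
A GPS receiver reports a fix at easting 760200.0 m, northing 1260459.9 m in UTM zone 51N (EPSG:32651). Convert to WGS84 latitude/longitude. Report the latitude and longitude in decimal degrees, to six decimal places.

Zone 51N: λ₀ = 123°, k₀ = 0.9996, false easting 500000 m.
Meridian distance M = (N − FN)/k₀ = 1260964.3 m.
Inverse transverse Mercator on WGS84 gives φ = 11.39260007°, λ = 125.38440040°.

lat 11.392600°, lon 125.384400°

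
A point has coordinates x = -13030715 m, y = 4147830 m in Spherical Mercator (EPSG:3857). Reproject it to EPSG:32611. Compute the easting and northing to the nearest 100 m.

E 494800 m, N 3859900 m

Web Mercator inverse (R = 6378137 m) → φ = 34.88180136°, λ = -117.05690448°.
UTM 11N forward: E = 494799.916 m, N = 3859936.889 m.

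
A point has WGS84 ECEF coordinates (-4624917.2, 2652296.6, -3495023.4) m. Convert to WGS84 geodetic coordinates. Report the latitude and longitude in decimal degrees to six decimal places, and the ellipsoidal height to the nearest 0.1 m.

λ = atan2(Y, X) = 150.16659982°; p = √(X²+Y²) = 5331466.6 m.
Bowring's method on WGS84 (a = 6378137 m, b = 6356752.314 m) gives φ = -33.42329968°, h = 3242.714 m.

lat -33.423300°, lon 150.166600°, h 3242.7 m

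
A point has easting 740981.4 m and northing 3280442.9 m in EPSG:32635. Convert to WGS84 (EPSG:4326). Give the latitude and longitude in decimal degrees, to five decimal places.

lat 29.63060°, lon 29.48900°

Zone 35N: λ₀ = 27°, k₀ = 0.9996, false easting 500000 m.
Meridian distance M = (N − FN)/k₀ = 3281755.6 m.
Inverse transverse Mercator on WGS84 gives φ = 29.63060024°, λ = 29.48900004°.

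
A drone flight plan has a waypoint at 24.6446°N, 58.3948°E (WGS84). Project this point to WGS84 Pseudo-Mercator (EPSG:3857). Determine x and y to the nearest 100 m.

x 6500500 m, y 2832200 m

Web Mercator is spherical with R = a = 6378137 m.
x = R·λ = 6378137 × 1.019181526 = 6500479.401 m.
y = R·ln tan(π/4 + φ/2) = 6378137 × 0.444041022 = 2832154.474 m.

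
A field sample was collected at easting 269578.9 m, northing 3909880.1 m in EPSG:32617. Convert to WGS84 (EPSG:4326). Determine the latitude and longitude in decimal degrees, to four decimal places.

Zone 17N: λ₀ = -81°, k₀ = 0.9996, false easting 500000 m.
Meridian distance M = (N − FN)/k₀ = 3911444.7 m.
Inverse transverse Mercator on WGS84 gives φ = 35.30560013°, λ = -83.53429968°.

lat 35.3056°, lon -83.5343°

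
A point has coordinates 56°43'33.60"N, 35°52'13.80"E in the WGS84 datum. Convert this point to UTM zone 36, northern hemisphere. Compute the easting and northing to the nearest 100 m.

E 675600 m, N 6290600 m

Zone 36 central meridian λ₀ = 6×36 − 183 = 33°; Δλ = +2.8705°.
Transverse Mercator on WGS84 with k₀ = 0.9996 gives E = 675627.069 m, N = 6290565.601 m.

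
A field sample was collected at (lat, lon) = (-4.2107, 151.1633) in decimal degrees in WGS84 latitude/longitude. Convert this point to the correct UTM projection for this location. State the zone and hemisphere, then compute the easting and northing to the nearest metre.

Longitude 151.1633° lies in the 6° band [150°, 156°), giving zone 56; latitude is south of the equator, so 56S.
Zone 56 central meridian λ₀ = 6×56 − 183 = 153°; Δλ = -1.8367°.
Transverse Mercator on WGS84 with k₀ = 0.9996 gives E = 296134.485 m, N = 9534342.746 m.

Zone 56S: E 296134 m, N 9534343 m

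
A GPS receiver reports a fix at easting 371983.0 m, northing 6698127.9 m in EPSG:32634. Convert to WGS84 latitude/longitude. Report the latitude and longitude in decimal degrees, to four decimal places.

lat 60.3992°, lon 18.6765°

Zone 34N: λ₀ = 21°, k₀ = 0.9996, false easting 500000 m.
Meridian distance M = (N − FN)/k₀ = 6700808.2 m.
Inverse transverse Mercator on WGS84 gives φ = 60.39919961°, λ = 18.67649922°.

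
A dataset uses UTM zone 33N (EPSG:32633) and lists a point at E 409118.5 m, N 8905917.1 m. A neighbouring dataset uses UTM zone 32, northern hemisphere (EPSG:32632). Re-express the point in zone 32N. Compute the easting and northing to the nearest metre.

UTM 33N → geographic: φ = 80.18449987°, λ = 10.21949973°.
UTM 32N (λ₀ = 9°) forward: E = 523207.467 m, N = 8902422.305 m.

E 523207 m, N 8902422 m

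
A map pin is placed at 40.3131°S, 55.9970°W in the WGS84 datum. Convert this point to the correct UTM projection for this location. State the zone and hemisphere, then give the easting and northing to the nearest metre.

Longitude -55.9970° lies in the 6° band [-60°, -54°), giving zone 21; latitude is south of the equator, so 21S.
Zone 21 central meridian λ₀ = 6×21 − 183 = -57°; Δλ = +1.0030°.
Transverse Mercator on WGS84 with k₀ = 0.9996 gives E = 585224.182 m, N = 5537008.170 m.

Zone 21S: E 585224 m, N 5537008 m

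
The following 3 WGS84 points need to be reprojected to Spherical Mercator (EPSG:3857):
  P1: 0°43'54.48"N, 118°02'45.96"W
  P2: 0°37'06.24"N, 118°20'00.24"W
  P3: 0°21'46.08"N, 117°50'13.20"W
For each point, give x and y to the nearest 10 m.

Web Mercator: x = R·λ, y = R·ln tan(π/4+φ/2), R = 6378137 m.
P1 (0.7318°, -118.0461°) → (-13140831.742, 81465.818) m.
P2 (0.6184°, -118.3334°) → (-13172813.832, 68841.310) m.
P3 (0.3628°, -117.8370°) → (-13117554.837, 40386.981) m.

P1: x -13140830 m, y 81470 m; P2: x -13172810 m, y 68840 m; P3: x -13117550 m, y 40390 m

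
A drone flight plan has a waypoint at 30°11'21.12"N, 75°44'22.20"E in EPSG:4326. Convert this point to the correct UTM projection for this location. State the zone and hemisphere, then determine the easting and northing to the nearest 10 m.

Zone 43N: E 571190 m, N 3339980 m

Longitude 75.7395° lies in the 6° band [72°, 78°), giving zone 43; latitude is north of the equator, so 43N.
Zone 43 central meridian λ₀ = 6×43 − 183 = 75°; Δλ = +0.7395°.
Transverse Mercator on WGS84 with k₀ = 0.9996 gives E = 571188.365 m, N = 3339981.570 m.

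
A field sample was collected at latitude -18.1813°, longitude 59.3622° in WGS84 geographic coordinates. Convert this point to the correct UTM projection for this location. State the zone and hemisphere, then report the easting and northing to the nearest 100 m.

Zone 40S: E 749900 m, N 7988100 m

Longitude 59.3622° lies in the 6° band [54°, 60°), giving zone 40; latitude is south of the equator, so 40S.
Zone 40 central meridian λ₀ = 6×40 − 183 = 57°; Δλ = +2.3622°.
Transverse Mercator on WGS84 with k₀ = 0.9996 gives E = 749869.283 m, N = 7988148.108 m.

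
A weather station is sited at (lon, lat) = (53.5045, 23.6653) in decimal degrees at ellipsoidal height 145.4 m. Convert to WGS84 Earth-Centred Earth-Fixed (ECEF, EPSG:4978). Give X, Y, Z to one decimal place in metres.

WGS84: a = 6378137 m, e² = 0.006694380; N(φ) = a/√(1−e²sin²φ) = 6381579.434 m.
X = (N+h)·cosφ·cosλ = 3476405.336 m; Y = (N+h)·cosφ·sinλ = 4698863.9503 m; Z = (N(1−e²)+h)·sinφ = 2544432.836 m.

X 3476405.3 m, Y 4698864.0 m, Z 2544432.8 m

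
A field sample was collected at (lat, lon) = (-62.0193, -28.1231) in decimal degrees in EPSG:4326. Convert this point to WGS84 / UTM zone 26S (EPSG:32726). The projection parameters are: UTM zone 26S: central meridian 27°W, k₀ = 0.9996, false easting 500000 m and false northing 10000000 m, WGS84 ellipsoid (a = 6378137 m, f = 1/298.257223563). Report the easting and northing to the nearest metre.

Zone 26 central meridian λ₀ = 6×26 − 183 = -27°; Δλ = -1.1231°.
Transverse Mercator on WGS84 with k₀ = 0.9996 gives E = 441214.391 m, N = 3123160.984 m.

E 441214 m, N 3123161 m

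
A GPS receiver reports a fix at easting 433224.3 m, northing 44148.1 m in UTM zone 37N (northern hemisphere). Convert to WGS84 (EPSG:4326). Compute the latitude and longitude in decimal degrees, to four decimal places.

lat 0.3994°, lon 38.3999°

Zone 37N: λ₀ = 39°, k₀ = 0.9996, false easting 500000 m.
Meridian distance M = (N − FN)/k₀ = 44165.8 m.
Inverse transverse Mercator on WGS84 gives φ = 0.39939959°, λ = 38.39990020°.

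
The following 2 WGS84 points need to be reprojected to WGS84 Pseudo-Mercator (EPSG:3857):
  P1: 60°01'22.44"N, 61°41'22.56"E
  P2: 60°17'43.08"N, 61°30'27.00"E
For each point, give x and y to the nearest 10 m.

Web Mercator: x = R·λ, y = R·ln tan(π/4+φ/2), R = 6378137 m.
P1 (60.0229°, 61.6896°) → (6867254.859, 8404838.088) m.
P2 (60.2953°, 61.5075°) → (6846983.580, 8465778.685) m.

P1: x 6867250 m, y 8404840 m; P2: x 6846980 m, y 8465780 m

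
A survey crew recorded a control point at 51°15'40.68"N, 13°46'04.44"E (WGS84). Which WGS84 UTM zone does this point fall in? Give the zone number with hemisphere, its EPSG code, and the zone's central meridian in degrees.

Zone 33N (EPSG:32633), central meridian 15°

UTM zone = ⌊(λ + 180)/6⌋ + 1; 13.7679° ∈ [12°, 18°) → zone 33.
Hemisphere: N (φ ≥ 0).
Central meridian λ₀ = 6×33 − 183 = 15°.
EPSG code: 32633.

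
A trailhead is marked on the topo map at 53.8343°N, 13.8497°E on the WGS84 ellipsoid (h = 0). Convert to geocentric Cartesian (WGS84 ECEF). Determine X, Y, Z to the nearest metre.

X 3662453 m, Y 902954 m, Z 5125882 m

WGS84: a = 6378137 m, e² = 0.006694380; N(φ) = a/√(1−e²sin²φ) = 6392096.919 m.
X = (N+h)·cosφ·cosλ = 3662453.233 m; Y = (N+h)·cosφ·sinλ = 902954.098 m; Z = (N(1−e²)+h)·sinφ = 5125881.758 m.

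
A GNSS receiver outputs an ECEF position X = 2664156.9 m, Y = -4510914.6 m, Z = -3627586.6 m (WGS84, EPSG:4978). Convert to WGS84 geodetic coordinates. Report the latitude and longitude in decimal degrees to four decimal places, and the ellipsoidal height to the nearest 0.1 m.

λ = atan2(Y, X) = -59.43380005°; p = √(X²+Y²) = 5238900.9 m.
Bowring's method on WGS84 (a = 6378137 m, b = 6356752.314 m) gives φ = -34.88030007°, h = 1058.864 m.

lat -34.8803°, lon -59.4338°, h 1058.9 m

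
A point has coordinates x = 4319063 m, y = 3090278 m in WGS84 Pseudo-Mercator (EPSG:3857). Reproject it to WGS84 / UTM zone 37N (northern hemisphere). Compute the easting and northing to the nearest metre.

Web Mercator inverse (R = 6378137 m) → φ = 26.73400249°, λ = 38.79880306°.
UTM 37N forward: E = 479991.430 m, N = 2956989.930 m.

E 479991 m, N 2956990 m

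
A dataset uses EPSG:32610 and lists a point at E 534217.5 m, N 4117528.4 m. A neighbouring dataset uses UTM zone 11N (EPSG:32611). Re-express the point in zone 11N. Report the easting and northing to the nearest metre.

E 1572 m, N 4132252 m

UTM 10N → geographic: φ = 37.20360009°, λ = -122.61440052°.
UTM 11N (λ₀ = -117°) forward: E = 1572.135 m, N = 4132251.650 m.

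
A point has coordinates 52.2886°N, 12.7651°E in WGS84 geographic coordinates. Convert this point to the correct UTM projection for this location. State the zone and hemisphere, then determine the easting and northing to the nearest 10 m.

Zone 33N: E 347570 m, N 5795490 m

Longitude 12.7651° lies in the 6° band [12°, 18°), giving zone 33; latitude is north of the equator, so 33N.
Zone 33 central meridian λ₀ = 6×33 − 183 = 15°; Δλ = -2.2349°.
Transverse Mercator on WGS84 with k₀ = 0.9996 gives E = 347571.199 m, N = 5795490.264 m.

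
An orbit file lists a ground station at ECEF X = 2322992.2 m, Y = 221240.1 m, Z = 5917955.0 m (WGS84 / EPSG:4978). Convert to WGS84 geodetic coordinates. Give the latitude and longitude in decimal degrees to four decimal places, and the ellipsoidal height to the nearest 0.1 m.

lat 68.6112°, lon 5.4404°, h 1784.4 m

λ = atan2(Y, X) = 5.44039919°; p = √(X²+Y²) = 2333503.8 m.
Bowring's method on WGS84 (a = 6378137 m, b = 6356752.314 m) gives φ = 68.61120024°, h = 1784.387 m.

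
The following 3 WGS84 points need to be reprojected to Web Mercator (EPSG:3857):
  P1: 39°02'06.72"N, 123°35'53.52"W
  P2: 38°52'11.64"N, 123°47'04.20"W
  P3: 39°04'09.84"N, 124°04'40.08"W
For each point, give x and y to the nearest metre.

P1: x -13758889 m, y 4726715 m; P2: x -13779628 m, y 4703053 m; P3: x -13812278 m, y 4731617 m

Web Mercator: x = R·λ, y = R·ln tan(π/4+φ/2), R = 6378137 m.
P1 (39.0352°, -123.5982°) → (-13758888.687, 4726714.925) m.
P2 (38.8699°, -123.7845°) → (-13779627.508, 4703052.960) m.
P3 (39.0694°, -124.0778°) → (-13812277.515, 4731617.408) m.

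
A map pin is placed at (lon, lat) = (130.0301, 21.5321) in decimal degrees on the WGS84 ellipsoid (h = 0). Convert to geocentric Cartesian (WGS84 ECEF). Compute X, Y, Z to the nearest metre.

X -3817781 m, Y 4545003 m, Z 2326298 m

WGS84: a = 6378137 m, e² = 0.006694380; N(φ) = a/√(1−e²sin²φ) = 6381014.751 m.
X = (N+h)·cosφ·cosλ = -3817780.745 m; Y = (N+h)·cosφ·sinλ = 4545002.731 m; Z = (N(1−e²)+h)·sinφ = 2326297.505 m.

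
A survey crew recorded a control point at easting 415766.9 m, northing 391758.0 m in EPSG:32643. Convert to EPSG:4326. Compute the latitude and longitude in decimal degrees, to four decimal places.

Zone 43N: λ₀ = 75°, k₀ = 0.9996, false easting 500000 m.
Meridian distance M = (N − FN)/k₀ = 391914.8 m.
Inverse transverse Mercator on WGS84 gives φ = 3.54400038°, λ = 74.24159981°.

lat 3.5440°, lon 74.2416°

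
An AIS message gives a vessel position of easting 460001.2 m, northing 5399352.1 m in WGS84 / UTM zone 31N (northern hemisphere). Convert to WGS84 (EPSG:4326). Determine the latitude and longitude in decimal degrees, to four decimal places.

lat 48.7459°, lon 2.4559°

Zone 31N: λ₀ = 3°, k₀ = 0.9996, false easting 500000 m.
Meridian distance M = (N − FN)/k₀ = 5401512.7 m.
Inverse transverse Mercator on WGS84 gives φ = 48.74590001°, λ = 2.45590028°.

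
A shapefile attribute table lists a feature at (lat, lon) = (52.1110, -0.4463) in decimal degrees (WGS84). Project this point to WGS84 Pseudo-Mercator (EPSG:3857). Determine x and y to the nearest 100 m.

x -49700 m, y 6820200 m

Web Mercator is spherical with R = a = 6378137 m.
x = R·λ = 6378137 × -0.007789404 = -49681.889 m.
y = R·ln tan(π/4 + φ/2) = 6378137 × 1.069312342 = 6820220.615 m.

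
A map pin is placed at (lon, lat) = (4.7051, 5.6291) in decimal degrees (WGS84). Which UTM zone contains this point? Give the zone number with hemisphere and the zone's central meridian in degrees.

Zone 31N, central meridian 3°

UTM zone = ⌊(λ + 180)/6⌋ + 1; 4.7051° ∈ [0°, 6°) → zone 31.
Hemisphere: N (φ ≥ 0).
Central meridian λ₀ = 6×31 − 183 = 3°.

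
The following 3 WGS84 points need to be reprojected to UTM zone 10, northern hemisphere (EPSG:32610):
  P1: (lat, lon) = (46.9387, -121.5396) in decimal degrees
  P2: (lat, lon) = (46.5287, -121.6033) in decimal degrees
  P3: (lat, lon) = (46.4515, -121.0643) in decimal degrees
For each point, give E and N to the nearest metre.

P1: E 611154 m, N 5199387 m; P2: E 607114 m, N 5153740 m; P3: E 648661 m, N 5146035 m

UTM zone 10N: λ₀ = -123°, k₀ = 0.9996.
P1 (46.9387°, -121.5396°) → (611153.875, 5199387.202) m.
P2 (46.5287°, -121.6033°) → (607114.474, 5153739.982) m.
P3 (46.4515°, -121.0643°) → (648660.536, 5146034.663) m.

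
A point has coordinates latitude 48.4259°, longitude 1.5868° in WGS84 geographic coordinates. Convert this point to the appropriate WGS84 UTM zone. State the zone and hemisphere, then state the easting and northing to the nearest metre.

Longitude 1.5868° lies in the 6° band [0°, 6°), giving zone 31; latitude is north of the equator, so 31N.
Zone 31 central meridian λ₀ = 6×31 − 183 = 3°; Δλ = -1.4132°.
Transverse Mercator on WGS84 with k₀ = 0.9996 gives E = 395453.486 m, N = 5364603.633 m.

Zone 31N: E 395453 m, N 5364604 m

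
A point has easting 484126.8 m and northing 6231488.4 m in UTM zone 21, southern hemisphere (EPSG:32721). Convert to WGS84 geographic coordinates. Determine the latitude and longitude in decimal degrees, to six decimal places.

lat -34.057200°, lon -57.172000°

Zone 21S: λ₀ = -57°, k₀ = 0.9996, false easting 500000 m, false northing 10000000 m.
Meridian distance M = (N − FN)/k₀ = -3770019.6 m.
Inverse transverse Mercator on WGS84 gives φ = -34.05720025°, λ = -57.17200020°.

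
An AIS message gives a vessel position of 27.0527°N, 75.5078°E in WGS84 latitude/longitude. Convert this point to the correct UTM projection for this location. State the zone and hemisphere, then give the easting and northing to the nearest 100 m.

Longitude 75.5078° lies in the 6° band [72°, 78°), giving zone 43; latitude is north of the equator, so 43N.
Zone 43 central meridian λ₀ = 6×43 − 183 = 75°; Δλ = +0.5078°.
Transverse Mercator on WGS84 with k₀ = 0.9996 gives E = 550358.355 m, N = 2992373.770 m.

Zone 43N: E 550400 m, N 2992400 m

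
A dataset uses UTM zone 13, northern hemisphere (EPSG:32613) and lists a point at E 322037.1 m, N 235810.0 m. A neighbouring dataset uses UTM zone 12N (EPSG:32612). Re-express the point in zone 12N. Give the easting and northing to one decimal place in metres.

E 989734.2 m, N 236418.3 m

UTM 13N → geographic: φ = 2.13260031°, λ = -106.60019982°.
UTM 12N (λ₀ = -111°) forward: E = 989734.231 m, N = 236418.278 m.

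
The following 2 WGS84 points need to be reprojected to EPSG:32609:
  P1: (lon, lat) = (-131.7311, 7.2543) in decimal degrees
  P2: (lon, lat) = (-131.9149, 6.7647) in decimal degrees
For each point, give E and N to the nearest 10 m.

UTM zone 9N: λ₀ = -129°, k₀ = 0.9996.
P1 (7.2543°, -131.7311°) → (198402.124, 802769.185) m.
P2 (6.7647°, -131.9149°) → (177751.636, 748703.582) m.

P1: E 198400 m, N 802770 m; P2: E 177750 m, N 748700 m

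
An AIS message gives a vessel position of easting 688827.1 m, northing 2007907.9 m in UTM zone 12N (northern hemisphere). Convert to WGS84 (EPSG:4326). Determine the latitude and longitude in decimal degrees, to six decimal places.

lat 18.151900°, lon -109.215000°

Zone 12N: λ₀ = -111°, k₀ = 0.9996, false easting 500000 m.
Meridian distance M = (N − FN)/k₀ = 2008711.4 m.
Inverse transverse Mercator on WGS84 gives φ = 18.15190038°, λ = -109.21500010°.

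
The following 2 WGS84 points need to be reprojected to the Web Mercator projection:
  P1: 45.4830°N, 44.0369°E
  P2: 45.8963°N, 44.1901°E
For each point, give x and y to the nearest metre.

P1: x 4902165 m, y 5697883 m; P2: x 4919219 m, y 5763747 m

Web Mercator: x = R·λ, y = R·ln tan(π/4+φ/2), R = 6378137 m.
P1 (45.4830°, 44.0369°) → (4902165.284, 5697883.174) m.
P2 (45.8963°, 44.1901°) → (4919219.430, 5763746.767) m.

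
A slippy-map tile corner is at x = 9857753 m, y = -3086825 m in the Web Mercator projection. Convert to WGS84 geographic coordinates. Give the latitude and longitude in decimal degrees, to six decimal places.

R = 6378137 m. λ = x/R = 88.55370187°.
φ = 2·arctan(exp(y/R)) − 90° = 2·arctan(0.61633) − 90° = -26.70629606°.

lat -26.706296°, lon 88.553702°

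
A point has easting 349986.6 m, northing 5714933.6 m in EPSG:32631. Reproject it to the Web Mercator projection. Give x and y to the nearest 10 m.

Unproject from UTM 31N (λ₀ = 3°) → φ = 51.56549961°, λ = 0.83560005°.
Web Mercator (R = 6378137 m): x = 93018.572 m, y = 6721940.300 m.

x 93020 m, y 6721940 m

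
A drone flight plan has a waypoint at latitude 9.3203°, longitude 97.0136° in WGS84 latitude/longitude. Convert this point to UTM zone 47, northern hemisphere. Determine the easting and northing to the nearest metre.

E 281821 m, N 1030877 m

Zone 47 central meridian λ₀ = 6×47 − 183 = 99°; Δλ = -1.9864°.
Transverse Mercator on WGS84 with k₀ = 0.9996 gives E = 281820.602 m, N = 1030876.664 m.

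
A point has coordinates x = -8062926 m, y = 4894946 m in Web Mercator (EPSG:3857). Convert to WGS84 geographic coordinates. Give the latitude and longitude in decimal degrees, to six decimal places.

R = 6378137 m. λ = x/R = -72.43049661°.
φ = 2·arctan(exp(y/R)) − 90° = 2·arctan(2.15428) − 90° = 40.19929712°.

lat 40.199297°, lon -72.430497°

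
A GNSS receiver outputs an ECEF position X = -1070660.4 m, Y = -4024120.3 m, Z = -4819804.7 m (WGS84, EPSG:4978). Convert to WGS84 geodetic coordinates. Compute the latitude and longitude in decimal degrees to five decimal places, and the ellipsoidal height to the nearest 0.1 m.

λ = atan2(Y, X) = -104.89899979°; p = √(X²+Y²) = 4164115.5 m.
Bowring's method on WGS84 (a = 6378137 m, b = 6356752.314 m) gives φ = -49.36450018°, h = 3621.994 m.

lat -49.36450°, lon -104.89900°, h 3622.0 m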